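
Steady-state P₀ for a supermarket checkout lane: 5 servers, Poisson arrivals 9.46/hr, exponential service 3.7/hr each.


a = λ/μ = 9.46/3.7 = 2.5568; ρ = a/c = 0.5114
Σ_{k=0}^{4} a^k/k! (terms k=0..4) = 1.00000 + 2.55676 + 3.26850 + 2.78559 + 1.78052 = 11.39137
Tail: a^5/(5!(1−ρ)) = 109.25644/(120·0.4886) = 1.86324
P₀ = 1/(11.39137 + 1.86324) = 1/13.25461 = 0.075445

Final: 0.075445


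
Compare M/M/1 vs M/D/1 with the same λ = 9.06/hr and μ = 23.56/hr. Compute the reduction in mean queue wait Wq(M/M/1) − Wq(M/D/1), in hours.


ρ = 9.06/23.56 = 0.3846
Wq(M/M/1) = ρ/(μ−λ) = 0.3846/14.50 = 0.02652 hr
Wq(M/D/1) = ρ/(2(μ−λ)) = 0.01326 hr
Savings = 0.02652 − 0.01326 = 0.01326 hr

Final: 0.01326 hr


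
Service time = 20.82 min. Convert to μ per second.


μ = 1/(service time) in consistent units.
1 second = 0.0166667 min, so μ = 0.0166667/20.82 = 0.0008005 per second

Final: 0.0008005 /sec


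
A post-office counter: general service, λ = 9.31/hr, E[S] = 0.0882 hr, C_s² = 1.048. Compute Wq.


ρ = λ·E[S] = 9.31·0.0882 = 0.8211
E[S²] = E[S]²(1+C_s²) = 0.0882²·(1+1.048) = 0.015932
Wq = λ·E[S²]/(2(1−ρ)) = 9.31·0.015932/(2·0.1789) = 0.41465 hr

Final: 0.41465 hr


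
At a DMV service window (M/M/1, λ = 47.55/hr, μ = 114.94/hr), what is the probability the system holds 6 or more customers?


ρ = 47.55/114.94 = 0.4137
P(N ≥ n) = ρ^n = 0.4137^6 = 0.005013

Final: 0.005013


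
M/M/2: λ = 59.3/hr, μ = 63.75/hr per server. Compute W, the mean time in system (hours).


a = 0.9302; ρ = 0.4651; P₀ = 0.365096
Lq = P₀·a^c·ρ/(c!(1−ρ)²) = 0.25676
Wq = Lq/λ = 0.25676/59.3 = 0.004330 hr
W = Wq + 1/μ = 0.004330 + 0.01569 = 0.02002 hr

Final: 0.02002 hr


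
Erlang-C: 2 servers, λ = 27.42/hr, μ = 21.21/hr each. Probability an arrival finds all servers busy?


a = λ/μ = 1.2928; ρ = a/2 = 0.6464
P₀ = 0.214777 (from M/M/c formula)
C(c,a) = [a^c/(c!(1−ρ))]·P₀ = [1.67130/(2·0.3536)]·0.214777
= 2.36321·0.214777 = 0.507563

Final: 0.507563


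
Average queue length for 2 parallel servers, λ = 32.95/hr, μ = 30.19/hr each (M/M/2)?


a = λ/μ = 1.0914; ρ = a/2 = 0.5457
P₀ = 0.293903
Lq = P₀·a^c·ρ / (c!·(1−ρ)²) = 0.293903·1.19120·0.5457/(2·0.20638)
= 0.46287

Final: 0.46287


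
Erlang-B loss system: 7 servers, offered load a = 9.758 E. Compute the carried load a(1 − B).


B(7,9.758) = 0.398084 (Erlang-B)
Carried load = a(1 − B) = 9.758·(1 − 0.398084) = 9.758·0.601916 = 5.8735 E

Final: 5.8735 Erlangs


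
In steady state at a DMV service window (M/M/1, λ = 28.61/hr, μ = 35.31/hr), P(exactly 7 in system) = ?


ρ = 28.61/35.31 = 0.8103
P_n = (1−ρ)·ρ^n = (1 − 0.8103)·0.8103^7 = 0.1897·0.229267 = 0.043503

Final: 0.043503


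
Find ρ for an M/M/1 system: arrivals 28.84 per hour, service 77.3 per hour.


ρ = λ/μ = 28.84/77.3 = 0.3731

Final: 0.3731


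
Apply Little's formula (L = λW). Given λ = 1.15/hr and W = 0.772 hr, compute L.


L = λW = 1.15·0.772 = 0.8878

Final: 0.8878


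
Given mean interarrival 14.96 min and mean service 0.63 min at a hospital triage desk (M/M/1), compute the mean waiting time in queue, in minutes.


λ = 60/14.96 = 4.0107 /hr
μ = 60/0.63 = 95.2381 /hr
ρ = λ/μ = 4.0107/95.2381 = 0.04211
Wq = ρ/(μ−λ) = 0.04211/(95.2381−4.0107) = 0.0004616 hr
In minutes: 0.0004616·60 = 0.02770 min

Final: 0.02770 min


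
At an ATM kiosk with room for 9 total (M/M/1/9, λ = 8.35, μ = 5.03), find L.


ρ = 8.35/5.03 = 1.6600
L = ρ[1 − (K+1)ρ^K + Kρ^(K+1)] / [(1−ρ)(1−ρ^(K+1))]
Numerator: 1.6600·(1 − 10·95.734046 + 9·158.922323) = 786.793186
Denominator: (-0.6600)·(-157.922323) = 104.235012
L = 786.793186/104.235012 = 7.5483

Final: 7.5483


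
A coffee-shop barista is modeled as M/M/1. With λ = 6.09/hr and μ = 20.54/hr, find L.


ρ = λ/μ = 6.09/20.54 = 0.2965
L = ρ/(1−ρ) = 0.2965/(1 − 0.2965) = 0.2965/0.7035 = 0.4215

Final: 0.4215


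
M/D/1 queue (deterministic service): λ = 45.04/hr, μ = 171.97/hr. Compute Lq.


ρ = 45.04/171.97 = 0.2619
M/D/1: Lq = ρ²/(2(1−ρ)) = 0.06859/(2·0.7381) = 0.04647

Final: 0.04647


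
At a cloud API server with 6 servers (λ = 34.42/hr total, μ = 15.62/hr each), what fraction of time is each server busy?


ρ = λ/(cμ) = 34.42/(6·15.62) = 34.42/93.72 = 0.3673

Final: 0.3673


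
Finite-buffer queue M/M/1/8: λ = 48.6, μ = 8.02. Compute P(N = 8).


ρ = λ/μ = 48.6/8.02 = 6.0599
P_K = (1−ρ)ρ^K/(1−ρ^(K+1)) = (-5.0599·1818424.222529)/(1 − 11019378.705101)
= -9200954.482572/-11019377.705101 = 0.834979

Final: 0.834979


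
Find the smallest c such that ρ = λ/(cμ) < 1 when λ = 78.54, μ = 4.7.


Stability requires cμ > λ ⇔ c > λ/μ.
λ/μ = 78.54/4.7 = 16.7106
Minimum integer c = ⌊16.7106⌋ + 1 = 17
Check: 17·4.7 = 79.90 > 78.54, while 16·4.7 = 75.20 ≤ 78.54

Final: 17 servers


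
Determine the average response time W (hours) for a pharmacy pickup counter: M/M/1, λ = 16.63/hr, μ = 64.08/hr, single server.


W = 1/(μ−λ) = 1/(64.08 − 16.63) = 1/47.45 = 0.02107 hr

Final: 0.02107 hr


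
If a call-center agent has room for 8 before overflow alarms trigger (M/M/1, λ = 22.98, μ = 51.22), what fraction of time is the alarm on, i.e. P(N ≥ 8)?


ρ = 22.98/51.22 = 0.4487
P(N ≥ n) = ρ^n = 0.4487^8 = 0.001642

Final: 0.001642


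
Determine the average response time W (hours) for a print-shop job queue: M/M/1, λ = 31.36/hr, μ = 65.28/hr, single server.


W = 1/(μ−λ) = 1/(65.28 − 31.36) = 1/33.92 = 0.02948 hr

Final: 0.02948 hr


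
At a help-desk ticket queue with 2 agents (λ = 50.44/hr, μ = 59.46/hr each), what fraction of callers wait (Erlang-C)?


a = λ/μ = 0.8483; ρ = a/2 = 0.4242
P₀ = 0.404346 (from M/M/c formula)
C(c,a) = [a^c/(c!(1−ρ))]·P₀ = [0.71962/(2·0.5758)]·0.404346
= 0.62483·0.404346 = 0.252647

Final: 0.252647


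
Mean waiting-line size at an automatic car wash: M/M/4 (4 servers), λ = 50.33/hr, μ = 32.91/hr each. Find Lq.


a = λ/μ = 1.5293; ρ = a/4 = 0.3823
P₀ = 0.214414
Lq = P₀·a^c·ρ / (c!·(1−ρ)²) = 0.214414·5.47011·0.3823/(24·0.38152)
= 0.04897

Final: 0.04897


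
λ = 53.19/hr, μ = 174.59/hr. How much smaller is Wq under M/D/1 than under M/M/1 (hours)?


ρ = 53.19/174.59 = 0.3047
Wq(M/M/1) = ρ/(μ−λ) = 0.3047/121.40 = 0.002510 hr
Wq(M/D/1) = ρ/(2(μ−λ)) = 0.001255 hr
Savings = 0.002510 − 0.001255 = 0.001255 hr

Final: 0.001255 hr


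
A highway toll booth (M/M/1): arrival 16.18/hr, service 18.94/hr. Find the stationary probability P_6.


ρ = 16.18/18.94 = 0.8543
P_n = (1−ρ)·ρ^n = (1 − 0.8543)·0.8543^6 = 0.1457·0.388679 = 0.056640

Final: 0.056640


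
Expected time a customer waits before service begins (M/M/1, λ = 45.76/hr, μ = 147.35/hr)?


ρ = 45.76/147.35 = 0.3106
Wq = ρ/(μ−λ) = 0.3106/(147.35 − 45.76) = 0.3106/101.59 = 0.003057 hr

Final: 0.003057 hr


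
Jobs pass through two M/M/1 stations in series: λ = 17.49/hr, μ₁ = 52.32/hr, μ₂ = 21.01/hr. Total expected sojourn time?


Each node sees arrival rate λ = 17.49/hr (tandem ⇒ throughput preserved).
W₁ = 1/(μ₁−λ) = 1/(52.32−17.49) = 0.02871 hr
W₂ = 1/(μ₂−λ) = 1/(21.01−17.49) = 0.28409 hr
W_total = W₁ + W₂ = 0.02871 + 0.28409 = 0.31280 hr

Final: 0.31280 hr


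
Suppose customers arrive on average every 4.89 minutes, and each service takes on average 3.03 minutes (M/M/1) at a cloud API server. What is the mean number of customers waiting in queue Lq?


λ = 60/4.89 = 12.2699 /hr
μ = 60/3.03 = 19.8020 /hr
ρ = λ/μ = 12.2699/19.8020 = 0.6196
Lq = ρ²/(1−ρ) = 0.3839/0.3804 = 1.0094

Final: 1.0094


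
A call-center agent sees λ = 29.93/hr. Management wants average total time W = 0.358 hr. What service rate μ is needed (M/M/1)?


W = 1/(μ−λ) ⇒ μ − λ = 1/W = 1/0.358 = 2.7933
μ = λ + 1/W = 29.93 + 2.7933 = 32.7233 per hr

Final: 32.7233 /hr


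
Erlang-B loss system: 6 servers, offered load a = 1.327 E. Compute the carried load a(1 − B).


B(6,1.327) = 0.002013 (Erlang-B)
Carried load = a(1 − B) = 1.327·(1 − 0.002013) = 1.327·0.997987 = 1.3243 E

Final: 1.3243 Erlangs


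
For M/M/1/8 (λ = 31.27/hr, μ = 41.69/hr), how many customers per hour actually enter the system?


ρ = 0.7501; P_K = (1−ρ)ρ^8/(1−ρ^9) = 0.027072
λ_eff = λ(1 − P_K) = 31.27·(1 − 0.027072) = 31.27·0.972928 = 30.4234 /hr

Final: 30.4234 /hr


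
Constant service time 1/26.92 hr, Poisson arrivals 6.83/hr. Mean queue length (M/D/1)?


ρ = 6.83/26.92 = 0.2537
M/D/1: Lq = ρ²/(2(1−ρ)) = 0.06437/(2·0.7463) = 0.04313

Final: 0.04313


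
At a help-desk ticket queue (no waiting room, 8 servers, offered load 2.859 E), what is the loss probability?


B(c,a) = (a^c/c!) / Σ_{k=0}^{c} a^k/k!
a^8/8! = 0.110711
Σ terms (k=0..8): 1.00000 + 2.85900 + 4.08694 + 3.89485 + 2.78385 + 1.59180 + 0.75849 + 0.30979 + 0.11071 = 17.395443
B = 0.110711/17.395443 = 0.006364

Final: 0.006364


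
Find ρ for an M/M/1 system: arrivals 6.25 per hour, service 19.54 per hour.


ρ = λ/μ = 6.25/19.54 = 0.3199

Final: 0.3199


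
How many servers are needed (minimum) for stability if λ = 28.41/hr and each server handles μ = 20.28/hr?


Stability requires cμ > λ ⇔ c > λ/μ.
λ/μ = 28.41/20.28 = 1.4009
Minimum integer c = ⌊1.4009⌋ + 1 = 2
Check: 2·20.28 = 40.56 > 28.41, while 1·20.28 = 20.28 ≤ 28.41

Final: 2 servers


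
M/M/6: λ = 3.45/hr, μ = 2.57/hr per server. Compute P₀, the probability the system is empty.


a = λ/μ = 3.45/2.57 = 1.3424; ρ = a/c = 0.2237
Σ_{k=0}^{5} a^k/k! (terms k=0..5) = 1.00000 + 1.34241 + 0.90104 + 0.40319 + 0.13531 + 0.03633 = 3.81827
Tail: a^6/(6!(1−ρ)) = 5.85216/(720·0.7763) = 0.01047
P₀ = 1/(3.81827 + 0.01047) = 1/3.82875 = 0.261182

Final: 0.261182


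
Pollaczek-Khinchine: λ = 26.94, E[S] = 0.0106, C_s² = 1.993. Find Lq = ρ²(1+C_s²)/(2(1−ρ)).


ρ = λ·E[S] = 26.94·0.0106 = 0.2856
Lq = ρ²(1+C_s²)/(2(1−ρ)) = 0.08155·(1+1.993)/(2·0.7144)
= 0.08155·2.9930/1.4289 = 0.17081

Final: 0.17081


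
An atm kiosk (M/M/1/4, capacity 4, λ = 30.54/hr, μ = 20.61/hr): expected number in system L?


ρ = 30.54/20.61 = 1.4818
L = ρ[1 − (K+1)ρ^K + Kρ^(K+1)] / [(1−ρ)(1−ρ^(K+1))]
Numerator: 1.4818·(1 − 5·4.821300 + 4·7.144226) = 8.106073
Denominator: (-0.4818)·(-6.144226) = 2.960319
L = 8.106073/2.960319 = 2.7382

Final: 2.7382


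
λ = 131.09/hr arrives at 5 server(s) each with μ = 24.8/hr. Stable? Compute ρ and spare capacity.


Total capacity cμ = 5·24.8 = 124.00/hr
ρ = λ/(cμ) = 131.09/124.00 = 1.0572
Stable ⇔ ρ < 1: NO
Spare capacity = cμ − λ = 124.00 − 131.09 = -7.09/hr

Final: ρ = 1.0572; unstable; margin = -7.09/hr


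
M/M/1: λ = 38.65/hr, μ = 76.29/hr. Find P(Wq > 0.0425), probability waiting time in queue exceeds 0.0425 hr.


ρ = 38.65/76.29 = 0.5066
P(Wq > t) = ρ·e^{−(μ−λ)t} = 0.5066·e^{−1.5997}
= 0.5066·0.201957 = 0.102315

Final: 0.102315


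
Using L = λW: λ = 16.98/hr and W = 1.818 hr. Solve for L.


L = λW = 16.98·1.818 = 30.8696

Final: 30.8696


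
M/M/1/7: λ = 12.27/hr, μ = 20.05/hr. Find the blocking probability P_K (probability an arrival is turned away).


ρ = λ/μ = 12.27/20.05 = 0.6120
P_K = (1−ρ)ρ^K/(1−ρ^(K+1)) = (0.3880·0.032145)/(1 − 0.019672)
= 0.012473/0.980328 = 0.012723

Final: 0.012723


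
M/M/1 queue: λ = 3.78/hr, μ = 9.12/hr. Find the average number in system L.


ρ = λ/μ = 3.78/9.12 = 0.4145
L = ρ/(1−ρ) = 0.4145/(1 − 0.4145) = 0.4145/0.5855 = 0.7079

Final: 0.7079


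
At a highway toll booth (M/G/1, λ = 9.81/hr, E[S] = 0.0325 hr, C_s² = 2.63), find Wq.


ρ = λ·E[S] = 9.81·0.0325 = 0.3188
E[S²] = E[S]²(1+C_s²) = 0.0325²·(1+2.63) = 0.003834
Wq = λ·E[S²]/(2(1−ρ)) = 9.81·0.003834/(2·0.6812) = 0.02761 hr

Final: 0.02761 hr


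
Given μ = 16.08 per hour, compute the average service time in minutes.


Mean service time = 1/μ = 1/16.08 hour = 0.06219 hour
In minutes: 0.06219 × 60 = 3.7313 min

Final: 3.7313 min


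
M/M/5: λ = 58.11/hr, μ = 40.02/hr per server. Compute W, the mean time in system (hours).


a = 1.4520; ρ = 0.2904; P₀ = 0.233783
Lq = P₀·a^c·ρ/(c!(1−ρ)²) = 0.007252
Wq = Lq/λ = 0.007252/58.11 = 0.0001248 hr
W = Wq + 1/μ = 0.0001248 + 0.02499 = 0.02511 hr

Final: 0.02511 hr


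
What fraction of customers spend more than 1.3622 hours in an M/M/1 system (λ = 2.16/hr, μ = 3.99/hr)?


W ~ Exponential(μ−λ) for M/M/1.
μ − λ = 3.99 − 2.16 = 1.8300
P(W > t) = e^{−(μ−λ)t} = e^{−2.4928} = 0.082676

Final: 0.082676


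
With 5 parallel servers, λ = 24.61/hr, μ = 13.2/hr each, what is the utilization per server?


ρ = λ/(cμ) = 24.61/(5·13.2) = 24.61/66.00 = 0.3729

Final: 0.3729


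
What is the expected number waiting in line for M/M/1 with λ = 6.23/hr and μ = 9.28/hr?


ρ = 6.23/9.28 = 0.6713
Lq = ρ²/(1−ρ) = 0.4507/0.3287 = 1.3713

Final: 1.3713


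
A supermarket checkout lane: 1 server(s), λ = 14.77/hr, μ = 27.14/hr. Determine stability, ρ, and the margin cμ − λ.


Total capacity cμ = 1·27.14 = 27.14/hr
ρ = λ/(cμ) = 14.77/27.14 = 0.5442
Stable ⇔ ρ < 1: YES
Spare capacity = cμ − λ = 27.14 − 14.77 = 12.37/hr

Final: ρ = 0.5442; stable; margin = 12.37/hr


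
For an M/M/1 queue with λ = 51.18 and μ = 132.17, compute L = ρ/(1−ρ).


ρ = λ/μ = 51.18/132.17 = 0.3872
L = ρ/(1−ρ) = 0.3872/(1 − 0.3872) = 0.3872/0.6128 = 0.6319

Final: 0.6319


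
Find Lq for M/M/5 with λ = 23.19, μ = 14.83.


a = λ/μ = 1.5637; ρ = a/5 = 0.3127
P₀ = 0.208938
Lq = P₀·a^c·ρ / (c!·(1−ρ)²) = 0.208938·9.34971·0.3127/(120·0.47232)
= 0.01078

Final: 0.01078


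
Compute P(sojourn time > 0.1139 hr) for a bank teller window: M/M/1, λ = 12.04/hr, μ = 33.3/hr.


W ~ Exponential(μ−λ) for M/M/1.
μ − λ = 33.3 − 12.04 = 21.2600
P(W > t) = e^{−(μ−λ)t} = e^{−2.4215} = 0.088787

Final: 0.088787


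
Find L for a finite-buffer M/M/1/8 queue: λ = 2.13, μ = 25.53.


ρ = 2.13/25.53 = 0.08343
L = ρ[1 − (K+1)ρ^K + Kρ^(K+1)] / [(1−ρ)(1−ρ^(K+1))]
Numerator: 0.08343·(1 − 9·0.000000002348 + 8·1.959e-10) = 0.083431
Denominator: (0.9166)·(1.000000) = 0.916569
L = 0.083431/0.916569 = 0.09103

Final: 0.09103


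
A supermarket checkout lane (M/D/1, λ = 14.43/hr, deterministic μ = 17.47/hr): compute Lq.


ρ = 14.43/17.47 = 0.8260
M/D/1: Lq = ρ²/(2(1−ρ)) = 0.6823/(2·0.1740) = 1.96036

Final: 1.96036


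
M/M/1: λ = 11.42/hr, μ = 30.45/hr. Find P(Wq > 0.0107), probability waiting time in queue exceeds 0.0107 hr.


ρ = 11.42/30.45 = 0.3750
P(Wq > t) = ρ·e^{−(μ−λ)t} = 0.3750·e^{−0.2036}
= 0.3750·0.815771 = 0.305948

Final: 0.305948


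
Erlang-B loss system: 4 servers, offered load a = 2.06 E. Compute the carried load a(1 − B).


B(4,2.06) = 0.101547 (Erlang-B)
Carried load = a(1 − B) = 2.06·(1 − 0.101547) = 2.06·0.898453 = 1.8508 E

Final: 1.8508 Erlangs


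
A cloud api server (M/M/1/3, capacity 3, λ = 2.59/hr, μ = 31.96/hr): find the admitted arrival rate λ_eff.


ρ = 0.08104; P_K = (1−ρ)ρ^3/(1−ρ^4) = 0.0004891
λ_eff = λ(1 − P_K) = 2.59·(1 − 0.0004891) = 2.59·0.999511 = 2.5887 /hr

Final: 2.5887 /hr


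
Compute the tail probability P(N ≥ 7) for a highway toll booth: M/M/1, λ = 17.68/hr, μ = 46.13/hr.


ρ = 17.68/46.13 = 0.3833
P(N ≥ n) = ρ^n = 0.3833^7 = 0.001215

Final: 0.001215


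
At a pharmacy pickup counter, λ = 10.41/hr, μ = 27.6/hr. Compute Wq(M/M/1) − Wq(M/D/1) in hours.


ρ = 10.41/27.6 = 0.3772
Wq(M/M/1) = ρ/(μ−λ) = 0.3772/17.19 = 0.02194 hr
Wq(M/D/1) = ρ/(2(μ−λ)) = 0.01097 hr
Savings = 0.02194 − 0.01097 = 0.01097 hr

Final: 0.01097 hr


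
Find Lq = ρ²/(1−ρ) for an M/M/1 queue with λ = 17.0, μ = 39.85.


ρ = 17.0/39.85 = 0.4266
Lq = ρ²/(1−ρ) = 0.1820/0.5734 = 0.3174

Final: 0.3174


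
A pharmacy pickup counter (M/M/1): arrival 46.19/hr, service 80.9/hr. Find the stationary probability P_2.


ρ = 46.19/80.9 = 0.5710
P_n = (1−ρ)·ρ^n = (1 − 0.5710)·0.5710^2 = 0.4290·0.325986 = 0.139864

Final: 0.139864


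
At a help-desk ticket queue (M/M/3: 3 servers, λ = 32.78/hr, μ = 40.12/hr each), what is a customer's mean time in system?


a = 0.8170; ρ = 0.2723; P₀ = 0.439413
Lq = P₀·a^c·ρ/(c!(1−ρ)²) = 0.02055
Wq = Lq/λ = 0.02055/32.78 = 0.0006268 hr
W = Wq + 1/μ = 0.0006268 + 0.02493 = 0.02555 hr

Final: 0.02555 hr


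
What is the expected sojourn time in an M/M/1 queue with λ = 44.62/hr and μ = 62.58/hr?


W = 1/(μ−λ) = 1/(62.58 − 44.62) = 1/17.96 = 0.05568 hr

Final: 0.05568 hr


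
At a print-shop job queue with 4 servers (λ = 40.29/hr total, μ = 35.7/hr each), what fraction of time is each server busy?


ρ = λ/(cμ) = 40.29/(4·35.7) = 40.29/142.80 = 0.2821

Final: 0.2821


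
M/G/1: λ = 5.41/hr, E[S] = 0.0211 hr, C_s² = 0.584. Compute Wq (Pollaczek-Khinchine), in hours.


ρ = λ·E[S] = 5.41·0.0211 = 0.1142
E[S²] = E[S]²(1+C_s²) = 0.0211²·(1+0.584) = 0.0007052
Wq = λ·E[S²]/(2(1−ρ)) = 5.41·0.0007052/(2·0.8858) = 0.002153 hr

Final: 0.002153 hr


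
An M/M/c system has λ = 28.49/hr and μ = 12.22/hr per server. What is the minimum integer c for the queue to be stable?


Stability requires cμ > λ ⇔ c > λ/μ.
λ/μ = 28.49/12.22 = 2.3314
Minimum integer c = ⌊2.3314⌋ + 1 = 3
Check: 3·12.22 = 36.66 > 28.49, while 2·12.22 = 24.44 ≤ 28.49

Final: 3 servers


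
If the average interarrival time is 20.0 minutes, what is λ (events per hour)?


λ = 1/(interarrival time) in consistent units.
1 hour = 60 min, so λ = 60/20.0 = 3.0000 per hour

Final: 3.0000 /hr


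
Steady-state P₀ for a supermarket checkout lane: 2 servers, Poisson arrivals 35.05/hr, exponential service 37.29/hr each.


a = λ/μ = 35.05/37.29 = 0.9399; ρ = a/c = 0.4700
Σ_{k=0}^{1} a^k/k! (terms k=0..1) = 1.00000 + 0.93993 = 1.93993
Tail: a^2/(2!(1−ρ)) = 0.88347/(2·0.5300) = 0.83341
P₀ = 1/(1.93993 + 0.83341) = 1/2.77334 = 0.360576

Final: 0.360576


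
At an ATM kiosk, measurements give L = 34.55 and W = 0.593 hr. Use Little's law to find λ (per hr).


λ = L/W = 34.55/0.593 = 58.2631 /hr

Final: 58.2631 /hr


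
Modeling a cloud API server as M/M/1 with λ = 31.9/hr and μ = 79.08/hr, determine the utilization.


ρ = λ/μ = 31.9/79.08 = 0.4034

Final: 0.4034


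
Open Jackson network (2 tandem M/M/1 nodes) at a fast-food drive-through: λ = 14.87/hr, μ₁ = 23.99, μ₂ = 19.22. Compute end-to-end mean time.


Each node sees arrival rate λ = 14.87/hr (tandem ⇒ throughput preserved).
W₁ = 1/(μ₁−λ) = 1/(23.99−14.87) = 0.10965 hr
W₂ = 1/(μ₂−λ) = 1/(19.22−14.87) = 0.22989 hr
W_total = W₁ + W₂ = 0.10965 + 0.22989 = 0.33953 hr

Final: 0.33953 hr


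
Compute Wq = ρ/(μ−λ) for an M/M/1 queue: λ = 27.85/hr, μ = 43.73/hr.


ρ = 27.85/43.73 = 0.6369
Wq = ρ/(μ−λ) = 0.6369/(43.73 − 27.85) = 0.6369/15.88 = 0.04010 hr

Final: 0.04010 hr


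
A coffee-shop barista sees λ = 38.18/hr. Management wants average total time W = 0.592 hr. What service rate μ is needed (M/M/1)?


W = 1/(μ−λ) ⇒ μ − λ = 1/W = 1/0.592 = 1.6892
μ = λ + 1/W = 38.18 + 1.6892 = 39.8692 per hr

Final: 39.8692 /hr


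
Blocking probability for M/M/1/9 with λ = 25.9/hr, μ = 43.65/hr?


ρ = λ/μ = 25.9/43.65 = 0.5934
P_K = (1−ρ)ρ^K/(1−ρ^(K+1)) = (0.4066·0.009117)/(1 − 0.005409)
= 0.003707/0.994591 = 0.003727

Final: 0.003727


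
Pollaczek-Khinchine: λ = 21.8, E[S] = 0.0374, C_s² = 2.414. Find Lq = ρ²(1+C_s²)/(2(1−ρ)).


ρ = λ·E[S] = 21.8·0.0374 = 0.8153
Lq = ρ²(1+C_s²)/(2(1−ρ)) = 0.6647·(1+2.414)/(2·0.1847)
= 0.6647·3.4140/0.3694 = 6.14426

Final: 6.14426


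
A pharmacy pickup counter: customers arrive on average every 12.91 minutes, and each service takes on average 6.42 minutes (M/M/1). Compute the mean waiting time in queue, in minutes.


λ = 60/12.91 = 4.6476 /hr
μ = 60/6.42 = 9.3458 /hr
ρ = λ/μ = 4.6476/9.3458 = 0.4973
Wq = ρ/(μ−λ) = 0.4973/(9.3458−4.6476) = 0.10585 hr
In minutes: 0.10585·60 = 6.351 min

Final: 6.351 min


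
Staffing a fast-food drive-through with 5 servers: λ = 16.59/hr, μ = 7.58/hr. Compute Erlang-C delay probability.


a = λ/μ = 2.1887; ρ = a/5 = 0.4377
P₀ = 0.110723 (from M/M/c formula)
C(c,a) = [a^c/(c!(1−ρ))]·P₀ = [50.22106/(120·0.5623)]·0.110723
= 0.74432·0.110723 = 0.082414

Final: 0.082414


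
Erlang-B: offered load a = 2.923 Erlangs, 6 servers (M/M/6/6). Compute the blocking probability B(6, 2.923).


B(c,a) = (a^c/c!) / Σ_{k=0}^{c} a^k/k!
a^6/6! = 0.866244
Σ terms (k=0..6): 1.00000 + 2.92300 + 4.27196 + 4.16232 + 3.04161 + 1.77813 + 0.86624 = 18.043267
B = 0.866244/18.043267 = 0.048009

Final: 0.048009


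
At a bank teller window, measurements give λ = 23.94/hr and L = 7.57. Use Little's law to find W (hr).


W = L/λ = 7.57/23.94 = 0.3162 hr

Final: 0.3162 hr


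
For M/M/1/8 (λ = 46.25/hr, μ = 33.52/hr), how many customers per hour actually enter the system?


ρ = 1.3798; P_K = (1−ρ)ρ^8/(1−ρ^9) = 0.291316
λ_eff = λ(1 − P_K) = 46.25·(1 − 0.291316) = 46.25·0.708684 = 32.7766 /hr

Final: 32.7766 /hr


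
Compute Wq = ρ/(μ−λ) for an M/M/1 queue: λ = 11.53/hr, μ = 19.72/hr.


ρ = 11.53/19.72 = 0.5847
Wq = ρ/(μ−λ) = 0.5847/(19.72 − 11.53) = 0.5847/8.19 = 0.07139 hr

Final: 0.07139 hr


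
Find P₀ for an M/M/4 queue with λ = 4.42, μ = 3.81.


a = λ/μ = 4.42/3.81 = 1.1601; ρ = a/c = 0.2900
Σ_{k=0}^{3} a^k/k! (terms k=0..3) = 1.00000 + 1.16010 + 0.67292 + 0.26022 = 3.09325
Tail: a^4/(4!(1−ρ)) = 1.81129/(24·0.7100) = 0.10630
P₀ = 1/(3.09325 + 0.10630) = 1/3.19955 = 0.312544

Final: 0.312544


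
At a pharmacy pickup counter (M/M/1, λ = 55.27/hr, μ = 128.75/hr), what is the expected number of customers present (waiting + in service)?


ρ = λ/μ = 55.27/128.75 = 0.4293
L = ρ/(1−ρ) = 0.4293/(1 − 0.4293) = 0.4293/0.5707 = 0.7522

Final: 0.7522


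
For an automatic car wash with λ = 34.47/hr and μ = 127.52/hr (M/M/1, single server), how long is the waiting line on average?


ρ = 34.47/127.52 = 0.2703
Lq = ρ²/(1−ρ) = 0.07307/0.7297 = 0.1001

Final: 0.1001


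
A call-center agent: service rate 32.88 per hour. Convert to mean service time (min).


Mean service time = 1/μ = 1/32.88 hour = 0.03041 hour
In minutes: 0.03041 × 60 = 1.8248 min

Final: 1.8248 min


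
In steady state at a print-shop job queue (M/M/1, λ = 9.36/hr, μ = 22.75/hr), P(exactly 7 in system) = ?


ρ = 9.36/22.75 = 0.4114
P_n = (1−ρ)·ρ^n = (1 − 0.4114)·0.4114^7 = 0.5886·0.001996 = 0.001175

Final: 0.001175


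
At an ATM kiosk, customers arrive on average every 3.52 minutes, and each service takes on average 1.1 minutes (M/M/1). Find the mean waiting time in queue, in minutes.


λ = 60/3.52 = 17.0455 /hr
μ = 60/1.1 = 54.5455 /hr
ρ = λ/μ = 17.0455/54.5455 = 0.3125
Wq = ρ/(μ−λ) = 0.3125/(54.5455−17.0455) = 0.008333 hr
In minutes: 0.008333·60 = 0.5000 min

Final: 0.5000 min


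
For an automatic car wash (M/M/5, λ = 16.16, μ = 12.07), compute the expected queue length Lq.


a = λ/μ = 1.3389; ρ = a/5 = 0.2678
P₀ = 0.261920
Lq = P₀·a^c·ρ / (c!·(1−ρ)²) = 0.261920·4.30200·0.2678/(120·0.53616)
= 0.004690

Final: 0.004690


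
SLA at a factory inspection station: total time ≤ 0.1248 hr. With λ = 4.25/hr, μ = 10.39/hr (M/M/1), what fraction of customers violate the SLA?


W ~ Exponential(μ−λ) for M/M/1.
μ − λ = 10.39 − 4.25 = 6.1400
P(W > t) = e^{−(μ−λ)t} = e^{−0.7663} = 0.464742

Final: 0.464742


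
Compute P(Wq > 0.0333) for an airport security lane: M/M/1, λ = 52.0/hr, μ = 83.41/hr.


ρ = 52.0/83.41 = 0.6234
P(Wq > t) = ρ·e^{−(μ−λ)t} = 0.6234·e^{−1.0460}
= 0.6234·0.351357 = 0.219045

Final: 0.219045


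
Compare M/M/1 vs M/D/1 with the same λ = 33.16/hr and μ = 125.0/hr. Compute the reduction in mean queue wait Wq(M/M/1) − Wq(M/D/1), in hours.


ρ = 33.16/125.0 = 0.2653
Wq(M/M/1) = ρ/(μ−λ) = 0.2653/91.84 = 0.002889 hr
Wq(M/D/1) = ρ/(2(μ−λ)) = 0.001444 hr
Savings = 0.002889 − 0.001444 = 0.001444 hr

Final: 0.001444 hr


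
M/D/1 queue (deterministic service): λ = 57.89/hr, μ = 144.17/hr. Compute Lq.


ρ = 57.89/144.17 = 0.4015
M/D/1: Lq = ρ²/(2(1−ρ)) = 0.1612/(2·0.5985) = 0.13471

Final: 0.13471


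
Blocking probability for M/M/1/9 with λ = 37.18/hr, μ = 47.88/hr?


ρ = λ/μ = 37.18/47.88 = 0.7765
P_K = (1−ρ)ρ^K/(1−ρ^(K+1)) = (0.2235·0.102659)/(1 − 0.079717)
= 0.022942/0.920283 = 0.024929

Final: 0.024929


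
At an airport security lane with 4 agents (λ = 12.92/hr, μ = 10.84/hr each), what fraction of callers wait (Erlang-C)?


a = λ/μ = 1.1919; ρ = a/4 = 0.2980
P₀ = 0.302650 (from M/M/c formula)
C(c,a) = [a^c/(c!(1−ρ))]·P₀ = [2.01805/(24·0.7020)]·0.302650
= 0.11978·0.302650 = 0.036250

Final: 0.036250


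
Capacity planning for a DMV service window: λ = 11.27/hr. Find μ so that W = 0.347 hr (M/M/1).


W = 1/(μ−λ) ⇒ μ − λ = 1/W = 1/0.347 = 2.8818
μ = λ + 1/W = 11.27 + 2.8818 = 14.1518 per hr

Final: 14.1518 /hr


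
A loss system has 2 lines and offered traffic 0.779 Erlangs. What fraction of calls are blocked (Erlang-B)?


B(c,a) = (a^c/c!) / Σ_{k=0}^{c} a^k/k!
a^2/2! = 0.303421
Σ terms (k=0..2): 1.00000 + 0.77900 + 0.30342 = 2.082421
B = 0.303421/2.082421 = 0.145706

Final: 0.145706


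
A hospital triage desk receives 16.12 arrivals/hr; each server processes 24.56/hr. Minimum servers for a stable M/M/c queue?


Stability requires cμ > λ ⇔ c > λ/μ.
λ/μ = 16.12/24.56 = 0.6564
Minimum integer c = ⌊0.6564⌋ + 1 = 1
Check: 1·24.56 = 24.56 > 16.12, while 0·24.56 = 0.00 ≤ 16.12

Final: 1 servers


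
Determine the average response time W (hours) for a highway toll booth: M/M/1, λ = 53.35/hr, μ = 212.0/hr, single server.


W = 1/(μ−λ) = 1/(212.0 − 53.35) = 1/158.65 = 0.006303 hr

Final: 0.006303 hr


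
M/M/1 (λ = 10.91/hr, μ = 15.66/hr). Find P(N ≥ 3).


ρ = 10.91/15.66 = 0.6967
P(N ≥ n) = ρ^n = 0.6967^3 = 0.338142

Final: 0.338142


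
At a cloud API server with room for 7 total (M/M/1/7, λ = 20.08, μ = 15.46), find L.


ρ = 20.08/15.46 = 1.2988
L = ρ[1 − (K+1)ρ^K + Kρ^(K+1)] / [(1−ρ)(1−ρ^(K+1))]
Numerator: 1.2988·(1 − 8·6.235618 + 7·8.099044) = 10.141776
Denominator: (-0.2988)·(-7.099044) = 2.121448
L = 10.141776/2.121448 = 4.7806

Final: 4.7806


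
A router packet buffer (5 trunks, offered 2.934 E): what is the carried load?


B(5,2.934) = 0.104446 (Erlang-B)
Carried load = a(1 − B) = 2.934·(1 − 0.104446) = 2.934·0.895554 = 2.6276 E

Final: 2.6276 Erlangs


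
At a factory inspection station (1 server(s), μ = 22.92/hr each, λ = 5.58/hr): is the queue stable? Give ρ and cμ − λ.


Total capacity cμ = 1·22.92 = 22.92/hr
ρ = λ/(cμ) = 5.58/22.92 = 0.2435
Stable ⇔ ρ < 1: YES
Spare capacity = cμ − λ = 22.92 − 5.58 = 17.34/hr

Final: ρ = 0.2435; stable; margin = 17.34/hr


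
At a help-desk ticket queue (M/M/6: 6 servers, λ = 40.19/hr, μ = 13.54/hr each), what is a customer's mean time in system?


a = 2.9682; ρ = 0.4947; P₀ = 0.050591
Lq = P₀·a^c·ρ/(c!(1−ρ)²) = 0.09311
Wq = Lq/λ = 0.09311/40.19 = 0.002317 hr
W = Wq + 1/μ = 0.002317 + 0.07386 = 0.07617 hr

Final: 0.07617 hr


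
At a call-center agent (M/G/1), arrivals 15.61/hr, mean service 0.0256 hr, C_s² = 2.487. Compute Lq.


ρ = λ·E[S] = 15.61·0.0256 = 0.3996
Lq = ρ²(1+C_s²)/(2(1−ρ)) = 0.1597·(1+2.487)/(2·0.6004)
= 0.1597·3.4870/1.2008 = 0.46374

Final: 0.46374


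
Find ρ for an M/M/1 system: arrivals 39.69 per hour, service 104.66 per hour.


ρ = λ/μ = 39.69/104.66 = 0.3792

Final: 0.3792


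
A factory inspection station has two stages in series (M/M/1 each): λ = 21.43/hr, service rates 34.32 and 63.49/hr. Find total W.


Each node sees arrival rate λ = 21.43/hr (tandem ⇒ throughput preserved).
W₁ = 1/(μ₁−λ) = 1/(34.32−21.43) = 0.07758 hr
W₂ = 1/(μ₂−λ) = 1/(63.49−21.43) = 0.02378 hr
W_total = W₁ + W₂ = 0.07758 + 0.02378 = 0.10136 hr

Final: 0.10136 hr


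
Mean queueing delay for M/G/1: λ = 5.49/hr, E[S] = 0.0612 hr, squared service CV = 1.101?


ρ = λ·E[S] = 5.49·0.0612 = 0.3360
E[S²] = E[S]²(1+C_s²) = 0.0612²·(1+1.101) = 0.007869
Wq = λ·E[S²]/(2(1−ρ)) = 5.49·0.007869/(2·0.6640) = 0.03253 hr

Final: 0.03253 hr


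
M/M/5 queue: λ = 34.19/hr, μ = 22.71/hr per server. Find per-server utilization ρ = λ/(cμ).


ρ = λ/(cμ) = 34.19/(5·22.71) = 34.19/113.55 = 0.3011

Final: 0.3011


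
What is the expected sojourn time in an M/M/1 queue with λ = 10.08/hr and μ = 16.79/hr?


W = 1/(μ−λ) = 1/(16.79 − 10.08) = 1/6.71 = 0.1490 hr

Final: 0.1490 hr


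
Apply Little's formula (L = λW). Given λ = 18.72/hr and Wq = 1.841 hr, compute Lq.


Lq = λWq = 18.72·1.841 = 34.4635

Final: 34.4635


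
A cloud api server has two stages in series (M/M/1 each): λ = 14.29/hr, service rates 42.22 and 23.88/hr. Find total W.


Each node sees arrival rate λ = 14.29/hr (tandem ⇒ throughput preserved).
W₁ = 1/(μ₁−λ) = 1/(42.22−14.29) = 0.03580 hr
W₂ = 1/(μ₂−λ) = 1/(23.88−14.29) = 0.10428 hr
W_total = W₁ + W₂ = 0.03580 + 0.10428 = 0.14008 hr

Final: 0.14008 hr


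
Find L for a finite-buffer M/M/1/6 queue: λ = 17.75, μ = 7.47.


ρ = 17.75/7.47 = 2.3762
L = ρ[1 − (K+1)ρ^K + Kρ^(K+1)] / [(1−ρ)(1−ρ^(K+1))]
Numerator: 2.3762·(1 − 7·179.997525 + 6·427.704962) = 3106.243107
Denominator: (-1.3762)·(-426.704962) = 587.219145
L = 3106.243107/587.219145 = 5.2898

Final: 5.2898


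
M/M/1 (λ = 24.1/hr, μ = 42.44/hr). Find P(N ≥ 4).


ρ = 24.1/42.44 = 0.5679
P(N ≥ n) = ρ^n = 0.5679^4 = 0.103984

Final: 0.103984


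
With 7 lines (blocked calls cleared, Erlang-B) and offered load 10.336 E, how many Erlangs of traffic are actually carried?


B(7,10.336) = 0.423719 (Erlang-B)
Carried load = a(1 − B) = 10.336·(1 − 0.423719) = 10.336·0.576281 = 5.9564 E

Final: 5.9564 Erlangs


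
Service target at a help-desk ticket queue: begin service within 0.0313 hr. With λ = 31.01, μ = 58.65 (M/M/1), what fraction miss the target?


ρ = 31.01/58.65 = 0.5287
P(Wq > t) = ρ·e^{−(μ−λ)t} = 0.5287·e^{−0.8651}
= 0.5287·0.420996 = 0.222593

Final: 0.222593


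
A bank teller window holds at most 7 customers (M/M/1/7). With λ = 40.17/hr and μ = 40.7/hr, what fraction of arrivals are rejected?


ρ = λ/μ = 40.17/40.7 = 0.9870
P_K = (1−ρ)ρ^K/(1−ρ^(K+1)) = (0.01302·0.912330)/(1 − 0.900450)
= 0.011880/0.099550 = 0.119341

Final: 0.119341


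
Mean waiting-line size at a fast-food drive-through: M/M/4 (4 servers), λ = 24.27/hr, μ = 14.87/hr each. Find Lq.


a = λ/μ = 1.6321; ρ = a/4 = 0.4080
P₀ = 0.192744
Lq = P₀·a^c·ρ / (c!·(1−ρ)²) = 0.192744·7.09635·0.4080/(24·0.35042)
= 0.06636

Final: 0.06636


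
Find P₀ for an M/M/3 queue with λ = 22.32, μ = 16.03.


a = λ/μ = 22.32/16.03 = 1.3924; ρ = a/c = 0.4641
Σ_{k=0}^{2} a^k/k! (terms k=0..2) = 1.00000 + 1.39239 + 0.96937 = 3.36176
Tail: a^3/(3!(1−ρ)) = 2.69949/(6·0.5359) = 0.83960
P₀ = 1/(3.36176 + 0.83960) = 1/4.20136 = 0.238018

Final: 0.238018


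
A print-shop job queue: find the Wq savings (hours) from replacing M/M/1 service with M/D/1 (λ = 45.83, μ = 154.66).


ρ = 45.83/154.66 = 0.2963
Wq(M/M/1) = ρ/(μ−λ) = 0.2963/108.83 = 0.002723 hr
Wq(M/D/1) = ρ/(2(μ−λ)) = 0.001361 hr
Savings = 0.002723 − 0.001361 = 0.001361 hr

Final: 0.001361 hr


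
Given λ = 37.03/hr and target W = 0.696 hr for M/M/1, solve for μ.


W = 1/(μ−λ) ⇒ μ − λ = 1/W = 1/0.696 = 1.4368
μ = λ + 1/W = 37.03 + 1.4368 = 38.4668 per hr

Final: 38.4668 /hr


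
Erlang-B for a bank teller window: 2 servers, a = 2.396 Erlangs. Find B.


B(c,a) = (a^c/c!) / Σ_{k=0}^{c} a^k/k!
a^2/2! = 2.870408
Σ terms (k=0..2): 1.00000 + 2.39600 + 2.87041 = 6.266408
B = 2.870408/6.266408 = 0.458063

Final: 0.458063


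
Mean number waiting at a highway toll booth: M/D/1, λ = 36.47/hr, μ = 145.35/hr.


ρ = 36.47/145.35 = 0.2509
M/D/1: Lq = ρ²/(2(1−ρ)) = 0.06296/(2·0.7491) = 0.04202

Final: 0.04202


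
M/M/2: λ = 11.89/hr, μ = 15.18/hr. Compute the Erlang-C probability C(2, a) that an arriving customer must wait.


a = λ/μ = 0.7833; ρ = a/2 = 0.3916
P₀ = 0.437160 (from M/M/c formula)
C(c,a) = [a^c/(c!(1−ρ))]·P₀ = [0.61351/(2·0.6084)]·0.437160
= 0.50423·0.437160 = 0.220427

Final: 0.220427


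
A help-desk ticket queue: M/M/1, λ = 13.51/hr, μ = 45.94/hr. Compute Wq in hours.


ρ = 13.51/45.94 = 0.2941
Wq = ρ/(μ−λ) = 0.2941/(45.94 − 13.51) = 0.2941/32.43 = 0.009068 hr

Final: 0.009068 hr


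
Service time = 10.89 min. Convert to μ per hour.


μ = 1/(service time) in consistent units.
1 hour = 60 min, so μ = 60/10.89 = 5.5096 per hour

Final: 5.5096 /hr


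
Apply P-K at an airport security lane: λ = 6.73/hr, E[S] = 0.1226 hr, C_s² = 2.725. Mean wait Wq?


ρ = λ·E[S] = 6.73·0.1226 = 0.8251
E[S²] = E[S]²(1+C_s²) = 0.1226²·(1+2.725) = 0.055990
Wq = λ·E[S²]/(2(1−ρ)) = 6.73·0.055990/(2·0.1749) = 1.07720 hr

Final: 1.07720 hr


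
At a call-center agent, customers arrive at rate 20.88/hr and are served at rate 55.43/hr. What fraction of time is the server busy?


ρ = λ/μ = 20.88/55.43 = 0.3767

Final: 0.3767


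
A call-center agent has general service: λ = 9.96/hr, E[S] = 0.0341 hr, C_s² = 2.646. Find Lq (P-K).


ρ = λ·E[S] = 9.96·0.0341 = 0.3396
Lq = ρ²(1+C_s²)/(2(1−ρ)) = 0.1154·(1+2.646)/(2·0.6604)
= 0.1154·3.6460/1.3207 = 0.31844

Final: 0.31844


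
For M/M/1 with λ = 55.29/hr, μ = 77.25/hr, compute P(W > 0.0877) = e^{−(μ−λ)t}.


W ~ Exponential(μ−λ) for M/M/1.
μ − λ = 77.25 − 55.29 = 21.9600
P(W > t) = e^{−(μ−λ)t} = e^{−1.9259} = 0.145746

Final: 0.145746


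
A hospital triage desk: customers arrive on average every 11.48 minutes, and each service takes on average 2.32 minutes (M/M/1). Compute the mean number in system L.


λ = 60/11.48 = 5.2265 /hr
μ = 60/2.32 = 25.8621 /hr
ρ = λ/μ = 5.2265/25.8621 = 0.2021
L = ρ/(1−ρ) = 0.2021/0.7979 = 0.2533

Final: 0.2533


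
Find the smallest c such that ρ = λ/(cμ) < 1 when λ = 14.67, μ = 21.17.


Stability requires cμ > λ ⇔ c > λ/μ.
λ/μ = 14.67/21.17 = 0.6930
Minimum integer c = ⌊0.6930⌋ + 1 = 1
Check: 1·21.17 = 21.17 > 14.67, while 0·21.17 = 0.00 ≤ 14.67

Final: 1 servers


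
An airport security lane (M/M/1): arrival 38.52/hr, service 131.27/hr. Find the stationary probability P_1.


ρ = 38.52/131.27 = 0.2934
P_n = (1−ρ)·ρ^n = (1 − 0.2934)·0.2934^1 = 0.7066·0.293441 = 0.207333

Final: 0.207333


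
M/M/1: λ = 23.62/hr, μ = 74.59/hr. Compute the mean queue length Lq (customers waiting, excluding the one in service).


ρ = 23.62/74.59 = 0.3167
Lq = ρ²/(1−ρ) = 0.1003/0.6833 = 0.1467

Final: 0.1467


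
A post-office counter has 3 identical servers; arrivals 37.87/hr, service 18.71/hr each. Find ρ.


ρ = λ/(cμ) = 37.87/(3·18.71) = 37.87/56.13 = 0.6747

Final: 0.6747


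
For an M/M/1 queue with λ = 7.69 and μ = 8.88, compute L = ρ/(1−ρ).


ρ = λ/μ = 7.69/8.88 = 0.8660
L = ρ/(1−ρ) = 0.8660/(1 − 0.8660) = 0.8660/0.1340 = 6.4622

Final: 6.4622


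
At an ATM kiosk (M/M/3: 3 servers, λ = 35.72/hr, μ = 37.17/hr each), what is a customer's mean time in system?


a = 0.9610; ρ = 0.3203; P₀ = 0.378735
Lq = P₀·a^c·ρ/(c!(1−ρ)²) = 0.03885
Wq = Lq/λ = 0.03885/35.72 = 0.001088 hr
W = Wq + 1/μ = 0.001088 + 0.02690 = 0.02799 hr

Final: 0.02799 hr


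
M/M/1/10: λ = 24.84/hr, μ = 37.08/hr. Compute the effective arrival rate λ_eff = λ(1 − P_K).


ρ = 0.6699; P_K = (1−ρ)ρ^10/(1−ρ^11) = 0.006083
λ_eff = λ(1 − P_K) = 24.84·(1 − 0.006083) = 24.84·0.993917 = 24.6889 /hr

Final: 24.6889 /hr


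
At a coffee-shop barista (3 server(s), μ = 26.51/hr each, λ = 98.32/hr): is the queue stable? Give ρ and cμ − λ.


Total capacity cμ = 3·26.51 = 79.53/hr
ρ = λ/(cμ) = 98.32/79.53 = 1.2363
Stable ⇔ ρ < 1: NO
Spare capacity = cμ − λ = 79.53 − 98.32 = -18.79/hr

Final: ρ = 1.2363; unstable; margin = -18.79/hr


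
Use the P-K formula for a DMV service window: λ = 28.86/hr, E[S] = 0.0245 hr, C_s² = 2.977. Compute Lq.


ρ = λ·E[S] = 28.86·0.0245 = 0.7071
Lq = ρ²(1+C_s²)/(2(1−ρ)) = 0.4999·(1+2.977)/(2·0.2929)
= 0.4999·3.9770/0.5859 = 3.39380

Final: 3.39380


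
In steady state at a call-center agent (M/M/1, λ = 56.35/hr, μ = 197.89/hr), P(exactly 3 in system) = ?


ρ = 56.35/197.89 = 0.2848
P_n = (1−ρ)·ρ^n = (1 − 0.2848)·0.2848^3 = 0.7152·0.023089 = 0.016515

Final: 0.016515


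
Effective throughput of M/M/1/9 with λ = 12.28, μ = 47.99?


ρ = 0.2559; P_K = (1−ρ)ρ^9/(1−ρ^10) = 0.000003500
λ_eff = λ(1 − P_K) = 12.28·(1 − 0.000003500) = 12.28·0.999996 = 12.2800 /hr

Final: 12.2800 /hr


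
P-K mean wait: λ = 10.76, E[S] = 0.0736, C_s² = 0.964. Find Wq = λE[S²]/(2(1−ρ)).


ρ = λ·E[S] = 10.76·0.0736 = 0.7919
E[S²] = E[S]²(1+C_s²) = 0.0736²·(1+0.964) = 0.010639
Wq = λ·E[S²]/(2(1−ρ)) = 10.76·0.010639/(2·0.2081) = 0.27509 hr

Final: 0.27509 hr


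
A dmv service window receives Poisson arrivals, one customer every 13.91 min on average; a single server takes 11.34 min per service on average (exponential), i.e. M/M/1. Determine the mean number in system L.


λ = 60/13.91 = 4.3134 /hr
μ = 60/11.34 = 5.2910 /hr
ρ = λ/μ = 4.3134/5.2910 = 0.8152
L = ρ/(1−ρ) = 0.8152/0.1848 = 4.4125

Final: 4.4125


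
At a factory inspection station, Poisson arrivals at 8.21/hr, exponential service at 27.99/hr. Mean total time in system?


W = 1/(μ−λ) = 1/(27.99 − 8.21) = 1/19.78 = 0.05056 hr

Final: 0.05056 hr


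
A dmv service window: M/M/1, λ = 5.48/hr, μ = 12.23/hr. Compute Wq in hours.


ρ = 5.48/12.23 = 0.4481
Wq = ρ/(μ−λ) = 0.4481/(12.23 − 5.48) = 0.4481/6.75 = 0.06638 hr

Final: 0.06638 hr


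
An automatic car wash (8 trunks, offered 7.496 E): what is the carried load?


B(8,7.496) = 0.207228 (Erlang-B)
Carried load = a(1 − B) = 7.496·(1 − 0.207228) = 7.496·0.792772 = 5.9426 E

Final: 5.9426 Erlangs


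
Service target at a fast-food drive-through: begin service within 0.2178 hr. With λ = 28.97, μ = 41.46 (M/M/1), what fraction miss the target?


ρ = 28.97/41.46 = 0.6987
P(Wq > t) = ρ·e^{−(μ−λ)t} = 0.6987·e^{−2.7203}
= 0.6987·0.065854 = 0.046015

Final: 0.046015


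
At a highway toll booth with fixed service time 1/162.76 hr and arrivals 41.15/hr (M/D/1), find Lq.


ρ = 41.15/162.76 = 0.2528
M/D/1: Lq = ρ²/(2(1−ρ)) = 0.06392/(2·0.7472) = 0.04278

Final: 0.04278


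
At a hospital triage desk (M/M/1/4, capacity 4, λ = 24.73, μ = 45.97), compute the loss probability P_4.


ρ = λ/μ = 24.73/45.97 = 0.5380
P_K = (1−ρ)ρ^K/(1−ρ^(K+1)) = (0.4620·0.083753)/(1 − 0.045056)
= 0.038697/0.954944 = 0.040523

Final: 0.040523


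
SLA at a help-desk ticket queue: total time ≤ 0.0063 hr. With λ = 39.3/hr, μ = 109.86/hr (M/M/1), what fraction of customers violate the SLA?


W ~ Exponential(μ−λ) for M/M/1.
μ − λ = 109.86 − 39.3 = 70.5600
P(W > t) = e^{−(μ−λ)t} = e^{−0.4445} = 0.641127

Final: 0.641127
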